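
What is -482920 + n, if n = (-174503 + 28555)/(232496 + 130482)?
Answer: -7967703714/16499 ≈ -4.8292e+5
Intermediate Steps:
n = -6634/16499 (n = -145948/362978 = -145948*1/362978 = -6634/16499 ≈ -0.40208)
-482920 + n = -482920 - 6634/16499 = -7967703714/16499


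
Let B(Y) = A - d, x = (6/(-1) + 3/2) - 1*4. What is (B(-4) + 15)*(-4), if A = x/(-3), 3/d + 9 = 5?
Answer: -223/3 ≈ -74.333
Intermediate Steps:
d = -3/4 (d = 3/(-9 + 5) = 3/(-4) = 3*(-1/4) = -3/4 ≈ -0.75000)
x = -17/2 (x = (6*(-1) + 3*(1/2)) - 4 = (-6 + 3/2) - 4 = -9/2 - 4 = -17/2 ≈ -8.5000)
A = 17/6 (A = -17/2/(-3) = -17/2*(-1/3) = 17/6 ≈ 2.8333)
B(Y) = 43/12 (B(Y) = 17/6 - 1*(-3/4) = 17/6 + 3/4 = 43/12)
(B(-4) + 15)*(-4) = (43/12 + 15)*(-4) = (223/12)*(-4) = -223/3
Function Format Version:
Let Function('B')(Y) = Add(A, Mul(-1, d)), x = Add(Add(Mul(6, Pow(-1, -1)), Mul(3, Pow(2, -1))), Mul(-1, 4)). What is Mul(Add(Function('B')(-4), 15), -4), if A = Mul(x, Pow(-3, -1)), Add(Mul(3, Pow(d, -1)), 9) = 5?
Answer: Rational(-223, 3) ≈ -74.333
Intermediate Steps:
d = Rational(-3, 4) (d = Mul(3, Pow(Add(-9, 5), -1)) = Mul(3, Pow(-4, -1)) = Mul(3, Rational(-1, 4)) = Rational(-3, 4) ≈ -0.75000)
x = Rational(-17, 2) (x = Add(Add(Mul(6, -1), Mul(3, Rational(1, 2))), -4) = Add(Add(-6, Rational(3, 2)), -4) = Add(Rational(-9, 2), -4) = Rational(-17, 2) ≈ -8.5000)
A = Rational(17, 6) (A = Mul(Rational(-17, 2), Pow(-3, -1)) = Mul(Rational(-17, 2), Rational(-1, 3)) = Rational(17, 6) ≈ 2.8333)
Function('B')(Y) = Rational(43, 12) (Function('B')(Y) = Add(Rational(17, 6), Mul(-1, Rational(-3, 4))) = Add(Rational(17, 6), Rational(3, 4)) = Rational(43, 12))
Mul(Add(Function('B')(-4), 15), -4) = Mul(Add(Rational(43, 12), 15), -4) = Mul(Rational(223, 12), -4) = Rational(-223, 3)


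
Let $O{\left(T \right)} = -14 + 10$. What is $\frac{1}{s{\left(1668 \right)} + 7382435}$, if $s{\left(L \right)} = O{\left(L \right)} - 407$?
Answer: $\frac{1}{7382024} \approx 1.3546 \cdot 10^{-7}$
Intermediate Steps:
$O{\left(T \right)} = -4$
$s{\left(L \right)} = -411$ ($s{\left(L \right)} = -4 - 407 = -411$)
$\frac{1}{s{\left(1668 \right)} + 7382435} = \frac{1}{-411 + 7382435} = \frac{1}{7382024}$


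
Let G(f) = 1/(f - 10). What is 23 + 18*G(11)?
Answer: 41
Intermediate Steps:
G(f) = 1/(-10 + f)
23 + 18*G(11) = 23 + 18/(-10 + 11) = 23 + 18/1 = 23 + 18*1 = 23 + 18 = 41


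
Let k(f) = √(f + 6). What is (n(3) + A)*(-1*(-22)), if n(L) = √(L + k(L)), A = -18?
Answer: -396 + 22*√6 ≈ -342.11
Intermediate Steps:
k(f) = √(6 + f)
n(L) = √(L + √(6 + L))
(n(3) + A)*(-1*(-22)) = (√(3 + √(6 + 3)) - 18)*(-1*(-22)) = (√(3 + √9) - 18)*22 = (√(3 + 3) - 18)*22 = (√6 - 18)*22 = (-18 + √6)*22 = -396 + 22*√6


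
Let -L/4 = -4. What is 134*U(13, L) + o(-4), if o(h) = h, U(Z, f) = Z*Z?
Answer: 22642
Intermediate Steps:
L = 16 (L = -4*(-4) = 16)
U(Z, f) = Z**2
134*U(13, L) + o(-4) = 134*13**2 - 4 = 134*169 - 4 = 22646 - 4 = 22642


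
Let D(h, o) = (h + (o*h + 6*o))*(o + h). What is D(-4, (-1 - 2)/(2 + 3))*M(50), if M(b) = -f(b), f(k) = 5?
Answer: -598/5 ≈ -119.60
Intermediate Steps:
M(b) = -5 (M(b) = -1*5 = -5)
D(h, o) = (h + o)*(h + 6*o + h*o) (D(h, o) = (h + (h*o + 6*o))*(h + o) = (h + (6*o + h*o))*(h + o) = (h + 6*o + h*o)*(h + o) = (h + o)*(h + 6*o + h*o))
D(-4, (-1 - 2)/(2 + 3))*M(50) = ((-4)² + 6*((-1 - 2)/(2 + 3))² - 4*(-1 - 2)²/(2 + 3)² + ((-1 - 2)/(2 + 3))*(-4)² + 7*(-4)*((-1 - 2)/(2 + 3)))*(-5) = (16 + 6*(-3/5)² - 4*(-3/5)² - 3/5*16 + 7*(-4)*(-3/5))*(-5) = (16 + 6*(-3*⅕)² - 4*(-3*⅕)² - 3*⅕*16 + 7*(-4)*(-3*⅕))*(-5) = (16 + 6*(-⅗)² - 4*(-⅗)² - ⅗*16 + 7*(-4)*(-⅗))*(-5) = (16 + 6*(9/25) - 4*9/25 - 48/5 + 84/5)*(-5) = (16 + 54/25 - 36/25 - 48/5 + 84/5)*(-5) = (598/25)*(-5) = -598/5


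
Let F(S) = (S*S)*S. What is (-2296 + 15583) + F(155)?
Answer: 3737162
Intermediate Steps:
F(S) = S**3 (F(S) = S**2*S = S**3)
(-2296 + 15583) + F(155) = (-2296 + 15583) + 155**3 = 13287 + 3723875 = 3737162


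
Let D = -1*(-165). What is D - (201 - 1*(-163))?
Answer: -199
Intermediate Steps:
D = 165
D - (201 - 1*(-163)) = 165 - (201 - 1*(-163)) = 165 - (201 + 163) = 165 - 1*364 = 165 - 364 = -199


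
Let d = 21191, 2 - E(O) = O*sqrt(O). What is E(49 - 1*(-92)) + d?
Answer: 21193 - 141*sqrt(141) ≈ 19519.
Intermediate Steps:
E(O) = 2 - O**(3/2) (E(O) = 2 - O*sqrt(O) = 2 - O**(3/2))
E(49 - 1*(-92)) + d = (2 - (49 - 1*(-92))**(3/2)) + 21191 = (2 - (49 + 92)**(3/2)) + 21191 = (2 - 141**(3/2)) + 21191 = (2 - 141*sqrt(141)) + 21191 = 21193 - 141*sqrt(141)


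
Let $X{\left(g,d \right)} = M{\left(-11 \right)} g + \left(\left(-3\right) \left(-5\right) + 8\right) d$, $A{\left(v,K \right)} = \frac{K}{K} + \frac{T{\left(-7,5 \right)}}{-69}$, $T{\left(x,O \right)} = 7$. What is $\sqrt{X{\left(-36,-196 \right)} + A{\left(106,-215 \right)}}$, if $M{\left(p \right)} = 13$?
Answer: $\frac{i \sqrt{23686458}}{69} \approx 70.534 i$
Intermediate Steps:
$A{\left(v,K \right)} = \frac{62}{69}$ ($A{\left(v,K \right)} = \frac{K}{K} + \frac{7}{-69} = 1 + 7 \left(- \frac{1}{69}\right) = 1 - \frac{7}{69} = \frac{62}{69}$)
$X{\left(g,d \right)} = 13 g + 23 d$ ($X{\left(g,d \right)} = 13 g + \left(\left(-3\right) \left(-5\right) + 8\right) d = 13 g + \left(15 + 8\right) d = 13 g + 23 d$)
$\sqrt{X{\left(-36,-196 \right)} + A{\left(106,-215 \right)}} = \sqrt{\left(13 \left(-36\right) + 23 \left(-196\right)\right) + \frac{62}{69}} = \sqrt{\left(-468 - 4508\right) + \frac{62}{69}} = \sqrt{-4976 + \frac{62}{69}} = \sqrt{- \frac{343282}{69}} = \frac{i \sqrt{23686458}}{69}$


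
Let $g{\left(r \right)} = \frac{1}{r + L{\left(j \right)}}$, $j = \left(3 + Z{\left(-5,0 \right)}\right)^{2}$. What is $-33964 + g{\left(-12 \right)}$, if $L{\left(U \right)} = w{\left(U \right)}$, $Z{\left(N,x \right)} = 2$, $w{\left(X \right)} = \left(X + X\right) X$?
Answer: $- \frac{42047431}{1238} \approx -33964.0$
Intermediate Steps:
$w{\left(X \right)} = 2 X^{2}$ ($w{\left(X \right)} = 2 X X = 2 X^{2}$)
$j = 25$ ($j = \left(3 + 2\right)^{2} = 5^{2} = 25$)
$L{\left(U \right)} = 2 U^{2}$
$g{\left(r \right)} = \frac{1}{1250 + r}$ ($g{\left(r \right)} = \frac{1}{r + 2 \cdot 25^{2}} = \frac{1}{r + 2 \cdot 625} = \frac{1}{r + 1250} = \frac{1}{1250 + r}$)
$-33964 + g{\left(-12 \right)} = -33964 + \frac{1}{1250 - 12} = -33964 + \frac{1}{1238} = - \frac{42047431}{1238}$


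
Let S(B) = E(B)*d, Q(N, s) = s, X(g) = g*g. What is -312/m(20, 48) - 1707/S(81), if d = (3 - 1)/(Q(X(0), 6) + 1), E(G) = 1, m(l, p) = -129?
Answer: -513599/86 ≈ -5972.1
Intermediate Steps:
X(g) = g²
d = 2/7 (d = (3 - 1)/(6 + 1) = 2/7 ≈ 0.28571)
S(B) = 2/7 (S(B) = 1*(2/7) = 2/7)
-312/m(20, 48) - 1707/S(81) = -312/(-129) - 1707/2/7 = -312*(-1/129) - 1707*7/2 = 104/43 - 11949/2 = -513599/86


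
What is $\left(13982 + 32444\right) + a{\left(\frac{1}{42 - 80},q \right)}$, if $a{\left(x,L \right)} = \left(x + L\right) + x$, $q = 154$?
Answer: $\frac{885019}{19} \approx 46580.0$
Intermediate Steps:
$a{\left(x,L \right)} = L + 2 x$ ($a{\left(x,L \right)} = \left(L + x\right) + x = L + 2 x$)
$\left(13982 + 32444\right) + a{\left(\frac{1}{42 - 80},q \right)} = \left(13982 + 32444\right) + \left(154 + \frac{2}{42 - 80}\right) = 46426 + \left(154 + \frac{2}{-38}\right) = 46426 + \left(154 + 2 \left(- \frac{1}{38}\right)\right) = 46426 + \left(154 - \frac{1}{19}\right) = 46426 + \frac{2925}{19} = \frac{885019}{19}$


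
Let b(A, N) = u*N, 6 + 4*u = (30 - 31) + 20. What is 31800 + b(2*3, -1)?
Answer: 127187/4 ≈ 31797.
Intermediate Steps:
u = 13/4 (u = -3/2 + ((30 - 31) + 20)/4 = -3/2 + (-1 + 20)/4 = -3/2 + (¼)*19 = -3/2 + 19/4 = 13/4 ≈ 3.2500)
b(A, N) = 13*N/4
31800 + b(2*3, -1) = 31800 + (13/4)*(-1) = 31800 - 13/4 = 127187/4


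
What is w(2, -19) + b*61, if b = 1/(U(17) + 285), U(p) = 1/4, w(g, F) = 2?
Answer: 2526/1141 ≈ 2.2138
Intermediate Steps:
U(p) = ¼
b = 4/1141 (b = 1/(¼ + 285) = 1/(1141/4) = 4/1141 ≈ 0.0035057)
w(2, -19) + b*61 = 2 + (4/1141)*61 = 2 + 244/1141 = 2526/1141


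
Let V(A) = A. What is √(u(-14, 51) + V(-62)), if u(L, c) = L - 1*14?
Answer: 3*I*√10 ≈ 9.4868*I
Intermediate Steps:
u(L, c) = -14 + L (u(L, c) = L - 14 = -14 + L)
√(u(-14, 51) + V(-62)) = √((-14 - 14) - 62) = √(-28 - 62) = √(-90) = 3*I*√10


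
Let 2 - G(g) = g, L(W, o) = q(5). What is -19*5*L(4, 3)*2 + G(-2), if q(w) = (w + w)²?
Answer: -18996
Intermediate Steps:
q(w) = 4*w² (q(w) = (2*w)² = 4*w²)
L(W, o) = 100 (L(W, o) = 4*5² = 4*25 = 100)
G(g) = 2 - g
-19*5*L(4, 3)*2 + G(-2) = -19*5*100*2 + (2 - 1*(-2)) = -9500*2 + (2 + 2) = -19*1000 + 4 = -19000 + 4 = -18996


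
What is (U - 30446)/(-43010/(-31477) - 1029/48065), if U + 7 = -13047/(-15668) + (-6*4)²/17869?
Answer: -12898934562599906051325/569710018235128964 ≈ -22641.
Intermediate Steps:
U = -1717638833/279971492 (U = -7 + (-13047/(-15668) + (-6*4)²/17869) = -7 + (-13047*(-1/15668) + (-24)²*(1/17869)) = -7 + (13047/15668 + 576*(1/17869)) = -7 + (13047/15668 + 576/17869) = -7 + 242161611/279971492 = -1717638833/279971492 ≈ -6.1350)
(U - 30446)/(-43010/(-31477) - 1029/48065) = (-1717638833/279971492 - 30446)/(-43010/(-31477) - 1029/48065) = -8525729684265/(279971492*(-43010*(-1/31477) - 1029*1/48065)) = -8525729684265/(279971492*(43010/31477 - 1029/48065)) = -8525729684265/(279971492*2034885817/1512942005) = -8525729684265/279971492*1512942005/2034885817 = -12898934562599906051325/569710018235128964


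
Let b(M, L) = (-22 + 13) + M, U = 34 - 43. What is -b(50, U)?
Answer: -41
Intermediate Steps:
U = -9
b(M, L) = -9 + M
-b(50, U) = -(-9 + 50) = -1*41 = -41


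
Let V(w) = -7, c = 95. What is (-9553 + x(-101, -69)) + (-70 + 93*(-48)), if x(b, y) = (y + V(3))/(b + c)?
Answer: -42223/3 ≈ -14074.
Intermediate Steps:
x(b, y) = (-7 + y)/(95 + b) (x(b, y) = (y - 7)/(b + 95) = (-7 + y)/(95 + b))
(-9553 + x(-101, -69)) + (-70 + 93*(-48)) = (-9553 + (-7 - 69)/(95 - 101)) + (-70 + 93*(-48)) = (-9553 - 76/(-6)) + (-70 - 4464) = (-9553 - ⅙*(-76)) - 4534 = (-9553 + 38/3) - 4534 = -28621/3 - 4534 = -42223/3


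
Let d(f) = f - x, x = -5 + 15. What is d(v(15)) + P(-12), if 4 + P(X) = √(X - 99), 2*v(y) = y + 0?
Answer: -13/2 + I*√111 ≈ -6.5 + 10.536*I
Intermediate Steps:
x = 10
v(y) = y/2 (v(y) = (y + 0)/2 = y/2)
P(X) = -4 + √(-99 + X) (P(X) = -4 + √(X - 99) = -4 + √(-99 + X))
d(f) = -10 + f (d(f) = f - 1*10 = f - 10 = -10 + f)
d(v(15)) + P(-12) = (-10 + (½)*15) + (-4 + √(-99 - 12)) = (-10 + 15/2) + (-4 + √(-111)) = -5/2 + (-4 + I*√111) = -13/2 + I*√111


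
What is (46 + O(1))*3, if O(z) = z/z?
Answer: 141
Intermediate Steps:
O(z) = 1
(46 + O(1))*3 = (46 + 1)*3 = 47*3 = 141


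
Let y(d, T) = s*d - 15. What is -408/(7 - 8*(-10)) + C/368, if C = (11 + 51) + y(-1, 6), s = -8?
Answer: -48453/10672 ≈ -4.5402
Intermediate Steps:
y(d, T) = -15 - 8*d (y(d, T) = -8*d - 15 = -15 - 8*d)
C = 55 (C = (11 + 51) + (-15 - 8*(-1)) = 62 + (-15 + 8) = 62 - 7 = 55)
-408/(7 - 8*(-10)) + C/368 = -408/(7 - 8*(-10)) + 55/368 = -408/(7 + 80) + 55*(1/368) = -408/87 + 55/368 = -408*1/87 + 55/368 = -136/29 + 55/368 = -48453/10672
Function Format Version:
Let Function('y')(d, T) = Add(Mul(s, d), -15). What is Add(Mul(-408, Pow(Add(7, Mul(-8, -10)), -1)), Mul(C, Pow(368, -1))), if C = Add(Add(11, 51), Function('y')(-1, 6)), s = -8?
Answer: Rational(-48453, 10672) ≈ -4.5402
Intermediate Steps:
Function('y')(d, T) = Add(-15, Mul(-8, d)) (Function('y')(d, T) = Add(Mul(-8, d), -15) = Add(-15, Mul(-8, d)))
C = 55 (C = Add(Add(11, 51), Add(-15, Mul(-8, -1))) = Add(62, Add(-15, 8)) = Add(62, -7) = 55)
Add(Mul(-408, Pow(Add(7, Mul(-8, -10)), -1)), Mul(C, Pow(368, -1))) = Add(Mul(-408, Pow(Add(7, Mul(-8, -10)), -1)), Mul(55, Pow(368, -1))) = Add(Mul(-408, Pow(Add(7, 80), -1)), Mul(55, Rational(1, 368))) = Add(Mul(-408, Pow(87, -1)), Rational(55, 368)) = Add(Mul(-408, Rational(1, 87)), Rational(55, 368)) = Add(Rational(-136, 29), Rational(55, 368)) = Rational(-48453, 10672)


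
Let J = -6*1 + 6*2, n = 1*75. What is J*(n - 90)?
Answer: -90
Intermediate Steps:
n = 75
J = 6 (J = -6 + 12 = 6)
J*(n - 90) = 6*(75 - 90) = 6*(-15) = -90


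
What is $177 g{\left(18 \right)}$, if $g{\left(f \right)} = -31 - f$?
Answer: $-8673$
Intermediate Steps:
$177 g{\left(18 \right)} = 177 \left(-31 - 18\right) = 177 \left(-49\right) = -8673$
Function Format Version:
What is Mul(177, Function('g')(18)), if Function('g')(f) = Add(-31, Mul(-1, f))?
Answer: -8673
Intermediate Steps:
Mul(177, Function('g')(18)) = Mul(177, Add(-31, Mul(-1, 18))) = Mul(177, Add(-31, -18)) = Mul(177, -49) = -8673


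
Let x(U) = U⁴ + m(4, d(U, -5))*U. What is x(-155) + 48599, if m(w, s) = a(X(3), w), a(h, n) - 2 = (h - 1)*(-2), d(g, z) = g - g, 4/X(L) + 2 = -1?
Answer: 1731744572/3 ≈ 5.7725e+8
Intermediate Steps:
X(L) = -4/3 (X(L) = 4/(-2 - 1) = 4/(-3) = 4*(-⅓) = -4/3)
d(g, z) = 0
a(h, n) = 4 - 2*h (a(h, n) = 2 + (h - 1)*(-2) = 2 + (-1 + h)*(-2) = 2 + (2 - 2*h) = 4 - 2*h)
m(w, s) = 20/3 (m(w, s) = 4 - 2*(-4/3) = 4 + 8/3 = 20/3)
x(U) = U⁴ + 20*U/3
x(-155) + 48599 = -155*(20/3 + (-155)³) + 48599 = -155*(20/3 - 3723875) + 48599 = -155*(-11171605/3) + 48599 = 1731598775/3 + 48599 = 1731744572/3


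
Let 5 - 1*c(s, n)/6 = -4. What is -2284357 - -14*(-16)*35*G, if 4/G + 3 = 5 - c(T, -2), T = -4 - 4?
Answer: -29688801/13 ≈ -2.2838e+6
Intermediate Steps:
T = -8
c(s, n) = 54 (c(s, n) = 30 - 6*(-4) = 30 + 24 = 54)
G = -1/13 (G = 4/(-3 + (5 - 1*54)) = 4/(-3 + (5 - 54)) = 4/(-3 - 49) = 4/(-52) = 4*(-1/52) = -1/13 ≈ -0.076923)
-2284357 - -14*(-16)*35*G = -2284357 - -14*(-16)*35*(-1)/13 = -2284357 - 224*35*(-1)/13 = -2284357 - 7840*(-1)/13 = -2284357 - 1*(-7840/13) = -2284357 + 7840/13 = -29688801/13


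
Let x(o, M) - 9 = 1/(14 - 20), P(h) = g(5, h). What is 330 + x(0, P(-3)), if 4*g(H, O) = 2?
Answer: 2033/6 ≈ 338.83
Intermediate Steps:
g(H, O) = ½ (g(H, O) = (¼)*2 = ½)
P(h) = ½
x(o, M) = 53/6 (x(o, M) = 9 + 1/(14 - 20) = 9 + 1/(-6) = 9 - ⅙ = 53/6)
330 + x(0, P(-3)) = 330 + 53/6 = 2033/6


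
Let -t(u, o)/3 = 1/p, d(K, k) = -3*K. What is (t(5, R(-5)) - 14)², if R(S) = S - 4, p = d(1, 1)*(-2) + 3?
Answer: 1849/9 ≈ 205.44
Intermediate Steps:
p = 9 (p = -3*1*(-2) + 3 = -3*(-2) + 3 = 6 + 3 = 9)
R(S) = -4 + S
t(u, o) = -⅓ (t(u, o) = -3/9 = -3*⅑ = -⅓)
(t(5, R(-5)) - 14)² = (-⅓ - 14)² = (-43/3)² = 1849/9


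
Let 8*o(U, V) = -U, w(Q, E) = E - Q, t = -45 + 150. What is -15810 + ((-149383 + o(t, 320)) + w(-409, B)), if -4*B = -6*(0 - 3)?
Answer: -1318413/8 ≈ -1.6480e+5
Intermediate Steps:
t = 105
B = -9/2 (B = -(-3)*(0 - 3)/2 = -(-3)*(-3)/2 = -1/4*18 = -9/2 ≈ -4.5000)
o(U, V) = -U/8 (o(U, V) = (-U)/8 = -U/8)
-15810 + ((-149383 + o(t, 320)) + w(-409, B)) = -15810 + ((-149383 - 1/8*105) + (-9/2 - 1*(-409))) = -15810 + ((-149383 - 105/8) + (-9/2 + 409)) = -15810 + (-1195169/8 + 809/2) = -15810 - 1191933/8 = -1318413/8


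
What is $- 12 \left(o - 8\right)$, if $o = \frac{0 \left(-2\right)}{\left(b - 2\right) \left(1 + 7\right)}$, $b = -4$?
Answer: $96$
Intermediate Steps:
$o = 0$ ($o = \frac{0 \left(-2\right)}{\left(-4 - 2\right) \left(1 + 7\right)} = \frac{0}{\left(-6\right) 8} = \frac{0}{-48} = 0 \left(- \frac{1}{48}\right) = 0$)
$- 12 \left(o - 8\right) = - 12 \left(0 - 8\right) = \left(-12\right) \left(-8\right) = 96$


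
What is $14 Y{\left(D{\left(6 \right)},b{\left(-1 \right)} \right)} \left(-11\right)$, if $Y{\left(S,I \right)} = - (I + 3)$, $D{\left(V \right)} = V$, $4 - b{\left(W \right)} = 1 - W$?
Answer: $770$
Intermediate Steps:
$b{\left(W \right)} = 3 + W$ ($b{\left(W \right)} = 4 - \left(1 - W\right) = 4 + \left(-1 + W\right) = 3 + W$)
$Y{\left(S,I \right)} = -3 - I$ ($Y{\left(S,I \right)} = - (3 + I) = -3 - I$)
$14 Y{\left(D{\left(6 \right)},b{\left(-1 \right)} \right)} \left(-11\right) = 14 \left(-3 - \left(3 - 1\right)\right) \left(-11\right) = 14 \left(-3 - 2\right) \left(-11\right) = 14 \left(-5\right) \left(-11\right) = \left(-70\right) \left(-11\right) = 770$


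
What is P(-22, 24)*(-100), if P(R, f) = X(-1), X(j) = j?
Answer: 100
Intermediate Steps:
P(R, f) = -1
P(-22, 24)*(-100) = -1*(-100) = 100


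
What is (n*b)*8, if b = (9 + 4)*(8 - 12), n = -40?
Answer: 16640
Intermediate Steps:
b = -52 (b = 13*(-4) = -52)
(n*b)*8 = -40*(-52)*8 = 2080*8 = 16640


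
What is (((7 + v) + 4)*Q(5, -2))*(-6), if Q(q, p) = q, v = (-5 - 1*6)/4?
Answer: -495/2 ≈ -247.50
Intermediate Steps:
v = -11/4 (v = (-5 - 6)*(¼) = -11*¼ = -11/4 ≈ -2.7500)
(((7 + v) + 4)*Q(5, -2))*(-6) = (((7 - 11/4) + 4)*5)*(-6) = ((17/4 + 4)*5)*(-6) = ((33/4)*5)*(-6) = (165/4)*(-6) = -495/2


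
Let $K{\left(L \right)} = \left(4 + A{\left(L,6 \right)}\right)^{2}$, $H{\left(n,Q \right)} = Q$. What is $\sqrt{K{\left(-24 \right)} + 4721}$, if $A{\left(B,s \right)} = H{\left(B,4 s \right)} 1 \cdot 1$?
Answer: $\sqrt{5505} \approx 74.196$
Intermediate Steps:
$A{\left(B,s \right)} = 4 s$ ($A{\left(B,s \right)} = 4 s 1 \cdot 1 = 4 s 1 = 4 s$)
$K{\left(L \right)} = 784$ ($K{\left(L \right)} = \left(4 + 4 \cdot 6\right)^{2} = \left(4 + 24\right)^{2} = 28^{2} = 784$)
$\sqrt{K{\left(-24 \right)} + 4721} = \sqrt{784 + 4721} = \sqrt{5505}$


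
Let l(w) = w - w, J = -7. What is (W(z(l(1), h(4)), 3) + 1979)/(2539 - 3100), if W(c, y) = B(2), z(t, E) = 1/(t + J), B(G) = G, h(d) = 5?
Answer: -1981/561 ≈ -3.5312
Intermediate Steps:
l(w) = 0
z(t, E) = 1/(-7 + t) (z(t, E) = 1/(t - 7) = 1/(-7 + t))
W(c, y) = 2
(W(z(l(1), h(4)), 3) + 1979)/(2539 - 3100) = (2 + 1979)/(2539 - 3100) = 1981/(-561) = 1981*(-1/561) = -1981/561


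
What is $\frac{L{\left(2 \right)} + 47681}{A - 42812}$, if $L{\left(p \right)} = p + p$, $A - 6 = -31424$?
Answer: $- \frac{9537}{14846} \approx -0.6424$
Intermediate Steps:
$A = -31418$ ($A = 6 - 31424 = -31418$)
$L{\left(p \right)} = 2 p$
$\frac{L{\left(2 \right)} + 47681}{A - 42812} = \frac{2 \cdot 2 + 47681}{-31418 - 42812} = \frac{4 + 47681}{-74230} = 47685 \left(- \frac{1}{74230}\right) = - \frac{9537}{14846}$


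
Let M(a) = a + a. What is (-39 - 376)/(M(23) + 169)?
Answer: -83/43 ≈ -1.9302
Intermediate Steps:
M(a) = 2*a
(-39 - 376)/(M(23) + 169) = (-39 - 376)/(2*23 + 169) = -415/(46 + 169) = -415/215 = -415*1/215 = -83/43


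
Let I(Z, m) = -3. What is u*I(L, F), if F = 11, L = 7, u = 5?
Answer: -15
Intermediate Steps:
u*I(L, F) = 5*(-3) = -15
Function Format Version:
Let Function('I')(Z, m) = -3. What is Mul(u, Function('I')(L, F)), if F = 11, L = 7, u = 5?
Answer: -15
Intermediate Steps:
Mul(u, Function('I')(L, F)) = Mul(5, -3) = -15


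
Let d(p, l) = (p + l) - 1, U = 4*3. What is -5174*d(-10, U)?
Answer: -5174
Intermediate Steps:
U = 12
d(p, l) = -1 + l + p (d(p, l) = (l + p) - 1 = -1 + l + p)
-5174*d(-10, U) = -5174*(-1 + 12 - 10) = -5174*1 = -5174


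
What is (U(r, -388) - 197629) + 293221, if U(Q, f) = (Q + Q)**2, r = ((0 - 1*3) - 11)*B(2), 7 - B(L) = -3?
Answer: 173992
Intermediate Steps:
B(L) = 10 (B(L) = 7 - 1*(-3) = 7 + 3 = 10)
r = -140 (r = ((0 - 1*3) - 11)*10 = ((0 - 3) - 11)*10 = (-3 - 11)*10 = -14*10 = -140)
U(Q, f) = 4*Q**2 (U(Q, f) = (2*Q)**2 = 4*Q**2)
(U(r, -388) - 197629) + 293221 = (4*(-140)**2 - 197629) + 293221 = (4*19600 - 197629) + 293221 = (78400 - 197629) + 293221 = -119229 + 293221 = 173992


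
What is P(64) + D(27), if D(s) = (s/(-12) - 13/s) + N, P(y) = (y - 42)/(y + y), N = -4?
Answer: -11335/1728 ≈ -6.5596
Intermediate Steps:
P(y) = (-42 + y)/(2*y) (P(y) = (-42 + y)/((2*y)) = (-42 + y)*(1/(2*y)) = (-42 + y)/(2*y))
D(s) = -4 - 13/s - s/12 (D(s) = (s/(-12) - 13/s) - 4 = (s*(-1/12) - 13/s) - 4 = (-s/12 - 13/s) - 4 = (-13/s - s/12) - 4 = -4 - 13/s - s/12)
P(64) + D(27) = (½)*(-42 + 64)/64 + (-4 - 13/27 - 1/12*27) = (½)*(1/64)*22 + (-4 - 13*1/27 - 9/4) = 11/64 + (-4 - 13/27 - 9/4) = 11/64 - 727/108 = -11335/1728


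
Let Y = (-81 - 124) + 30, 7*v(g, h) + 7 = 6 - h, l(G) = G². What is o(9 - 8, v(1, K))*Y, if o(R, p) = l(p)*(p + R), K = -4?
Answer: -2250/49 ≈ -45.918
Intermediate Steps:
v(g, h) = -⅐ - h/7 (v(g, h) = -1 + (6 - h)/7 = -1 + (6/7 - h/7) = -⅐ - h/7)
o(R, p) = p²*(R + p) (o(R, p) = p²*(p + R) = p²*(R + p))
Y = -175 (Y = -205 + 30 = -175)
o(9 - 8, v(1, K))*Y = ((-⅐ - ⅐*(-4))²*((9 - 8) + (-⅐ - ⅐*(-4))))*(-175) = ((-⅐ + 4/7)²*(1 + (-⅐ + 4/7)))*(-175) = ((3/7)²*(1 + 3/7))*(-175) = ((9/49)*(10/7))*(-175) = (90/343)*(-175) = -2250/49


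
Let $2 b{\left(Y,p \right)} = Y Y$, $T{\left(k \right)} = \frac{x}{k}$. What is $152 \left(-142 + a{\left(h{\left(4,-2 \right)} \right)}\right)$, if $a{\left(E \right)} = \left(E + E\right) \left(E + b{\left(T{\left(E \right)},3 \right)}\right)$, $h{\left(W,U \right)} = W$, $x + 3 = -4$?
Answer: $-14858$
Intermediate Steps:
$x = -7$ ($x = -3 - 4 = -7$)
$T{\left(k \right)} = - \frac{7}{k}$
$b{\left(Y,p \right)} = \frac{Y^{2}}{2}$ ($b{\left(Y,p \right)} = \frac{Y Y}{2} = \frac{Y^{2}}{2}$)
$a{\left(E \right)} = 2 E \left(E + \frac{49}{2 E^{2}}\right)$ ($a{\left(E \right)} = \left(E + E\right) \left(E + \frac{\left(- \frac{7}{E}\right)^{2}}{2}\right) = 2 E \left(E + \frac{49 \frac{1}{E^{2}}}{2}\right) = 2 E \left(E + \frac{49}{2 E^{2}}\right)$)
$152 \left(-142 + a{\left(h{\left(4,-2 \right)} \right)}\right) = 152 \left(-142 + \frac{49 + 2 \cdot 4^{3}}{4}\right) = 152 \left(-142 + \frac{49 + 2 \cdot 64}{4}\right) = 152 \left(-142 + \frac{49 + 128}{4}\right) = 152 \left(-142 + \frac{1}{4} \cdot 177\right) = 152 \left(-142 + \frac{177}{4}\right) = 152 \left(- \frac{391}{4}\right) = -14858$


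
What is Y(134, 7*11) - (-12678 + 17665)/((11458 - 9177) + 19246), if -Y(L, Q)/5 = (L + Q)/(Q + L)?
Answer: -112622/21527 ≈ -5.2317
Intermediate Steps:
Y(L, Q) = -5 (Y(L, Q) = -5*(L + Q)/(Q + L) = -5*(L + Q)/(L + Q) = -5*1 = -5)
Y(134, 7*11) - (-12678 + 17665)/((11458 - 9177) + 19246) = -5 - (-12678 + 17665)/((11458 - 9177) + 19246) = -5 - 4987/(2281 + 19246) = -5 - 4987/21527 = -112622/21527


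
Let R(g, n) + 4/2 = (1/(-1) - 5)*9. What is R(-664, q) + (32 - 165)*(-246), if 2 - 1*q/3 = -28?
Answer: 32662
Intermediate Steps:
q = 90 (q = 6 - 3*(-28) = 6 + 84 = 90)
R(g, n) = -56 (R(g, n) = -2 + (1/(-1) - 5)*9 = -2 + (-1 - 5)*9 = -2 - 6*9 = -2 - 54 = -56)
R(-664, q) + (32 - 165)*(-246) = -56 + (32 - 165)*(-246) = -56 - 133*(-246) = -56 + 32718 = 32662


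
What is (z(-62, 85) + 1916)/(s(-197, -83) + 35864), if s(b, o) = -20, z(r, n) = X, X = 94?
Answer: 335/5974 ≈ 0.056076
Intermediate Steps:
z(r, n) = 94
(z(-62, 85) + 1916)/(s(-197, -83) + 35864) = (94 + 1916)/(-20 + 35864) = 2010/35844 = 2010*(1/35844) = 335/5974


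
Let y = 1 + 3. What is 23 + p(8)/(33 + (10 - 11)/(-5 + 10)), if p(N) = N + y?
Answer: 958/41 ≈ 23.366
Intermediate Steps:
y = 4
p(N) = 4 + N (p(N) = N + 4 = 4 + N)
23 + p(8)/(33 + (10 - 11)/(-5 + 10)) = 23 + (4 + 8)/(33 + (10 - 11)/(-5 + 10)) = 23 + 12/(33 - 1/5) = 23 + 12/(164/5) = 23 + 12*(5/164) = 23 + 15/41 = 958/41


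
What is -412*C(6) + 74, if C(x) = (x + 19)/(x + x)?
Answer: -2353/3 ≈ -784.33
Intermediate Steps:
C(x) = (19 + x)/(2*x) (C(x) = (19 + x)/((2*x)) = (19 + x)*(1/(2*x)) = (19 + x)/(2*x))
-412*C(6) + 74 = -206*(19 + 6)/6 + 74 = -206*25/6 + 74 = -412*25/12 + 74 = -2575/3 + 74 = -2353/3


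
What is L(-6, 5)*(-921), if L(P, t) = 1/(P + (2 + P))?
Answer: 921/10 ≈ 92.100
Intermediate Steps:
L(P, t) = 1/(2 + 2*P)
L(-6, 5)*(-921) = (1/(2*(1 - 6)))*(-921) = ((½)/(-5))*(-921) = ((½)*(-⅕))*(-921) = -⅒*(-921) = 921/10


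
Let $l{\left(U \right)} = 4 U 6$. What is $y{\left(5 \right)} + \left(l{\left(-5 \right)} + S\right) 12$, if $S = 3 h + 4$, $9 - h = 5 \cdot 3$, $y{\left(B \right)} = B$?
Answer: $-1603$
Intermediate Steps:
$h = -6$ ($h = 9 - 5 \cdot 3 = 9 - 15 = -6$)
$S = -14$ ($S = 3 \left(-6\right) + 4 = -18 + 4 = -14$)
$l{\left(U \right)} = 24 U$
$y{\left(5 \right)} + \left(l{\left(-5 \right)} + S\right) 12 = 5 + \left(24 \left(-5\right) - 14\right) 12 = 5 + \left(-120 - 14\right) 12 = 5 - 1608 = -1603$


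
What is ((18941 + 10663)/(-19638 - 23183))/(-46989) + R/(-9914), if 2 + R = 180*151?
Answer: -9114165718571/3324686286111 ≈ -2.7414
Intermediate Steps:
R = 27178 (R = -2 + 180*151 = -2 + 27180 = 27178)
((18941 + 10663)/(-19638 - 23183))/(-46989) + R/(-9914) = ((18941 + 10663)/(-19638 - 23183))/(-46989) + 27178/(-9914) = (29604/(-42821))*(-1/46989) + 27178*(-1/9914) = (29604*(-1/42821))*(-1/46989) - 13589/4957 = -29604/42821*(-1/46989) - 13589/4957 = 9868/670705323 - 13589/4957 = -9114165718571/3324686286111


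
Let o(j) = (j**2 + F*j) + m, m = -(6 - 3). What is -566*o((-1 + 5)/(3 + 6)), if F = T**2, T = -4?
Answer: -197534/81 ≈ -2438.7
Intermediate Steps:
F = 16 (F = (-4)**2 = 16)
m = -3 (m = -1*3 = -3)
o(j) = -3 + j**2 + 16*j (o(j) = (j**2 + 16*j) - 3 = -3 + j**2 + 16*j)
-566*o((-1 + 5)/(3 + 6)) = -566*(-3 + ((-1 + 5)/(3 + 6))**2 + 16*((-1 + 5)/(3 + 6))) = -566*(-3 + (4/9)**2 + 16*(4/9)) = -566*(-3 + 16/81 + 64/9) = -566*349/81 = -197534/81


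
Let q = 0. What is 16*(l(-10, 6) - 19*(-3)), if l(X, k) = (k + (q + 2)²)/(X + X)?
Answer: 904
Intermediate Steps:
l(X, k) = (4 + k)/(2*X) (l(X, k) = (k + (0 + 2)²)/(X + X) = (k + 2²)/((2*X)) = (k + 4)*(1/(2*X)) = (4 + k)*(1/(2*X)) = (4 + k)/(2*X))
16*(l(-10, 6) - 19*(-3)) = 16*((½)*(4 + 6)/(-10) - 19*(-3)) = 16*((½)*(-⅒)*10 + 57) = 16*(-½ + 57) = 16*(113/2) = 904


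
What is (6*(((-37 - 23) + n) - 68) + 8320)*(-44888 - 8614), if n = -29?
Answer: -394737756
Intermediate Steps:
(6*(((-37 - 23) + n) - 68) + 8320)*(-44888 - 8614) = (6*(((-37 - 23) - 29) - 68) + 8320)*(-44888 - 8614) = (6*((-60 - 29) - 68) + 8320)*(-53502) = (6*(-89 - 68) + 8320)*(-53502) = (6*(-157) + 8320)*(-53502) = (-942 + 8320)*(-53502) = 7378*(-53502) = -394737756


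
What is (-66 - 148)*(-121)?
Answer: 25894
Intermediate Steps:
(-66 - 148)*(-121) = -214*(-121) = 25894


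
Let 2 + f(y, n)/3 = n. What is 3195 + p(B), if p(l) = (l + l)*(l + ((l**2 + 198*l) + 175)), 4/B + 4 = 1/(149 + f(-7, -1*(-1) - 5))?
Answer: 463763974521/143055667 ≈ 3241.8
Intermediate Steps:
f(y, n) = -6 + 3*n
B = -524/523 (B = 4/(-4 + 1/(149 + (-6 + 3*(-1*(-1) - 5)))) = 4/(-4 + 1/(149 + (-6 + 3*(1 - 5)))) = 4/(-4 + 1/(149 + (-6 + 3*(-4)))) = 4/(-4 + 1/(149 + (-6 - 12))) = 4/(-4 + 1/(149 - 18)) = 4/(-4 + 1/131) = 4/(-523/131) = 4*(-131/523) = -524/523 ≈ -1.0019)
p(l) = 2*l*(175 + l**2 + 199*l) (p(l) = (2*l)*(l + (175 + l**2 + 198*l)) = (2*l)*(175 + l**2 + 199*l) = 2*l*(175 + l**2 + 199*l))
3195 + p(B) = 3195 + 2*(-524/523)*(175 + (-524/523)**2 + 199*(-524/523)) = 3195 + 2*(-524/523)*(175 + 274576/273529 - 104276/523) = 3195 + 2*(-524/523)*(-6394197/273529) = 3195 + 6701118456/143055667 = 463763974521/143055667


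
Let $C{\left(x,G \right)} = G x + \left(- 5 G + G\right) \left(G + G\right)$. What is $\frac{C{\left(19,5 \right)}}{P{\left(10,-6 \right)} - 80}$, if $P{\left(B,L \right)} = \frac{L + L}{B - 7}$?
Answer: $\frac{5}{4} \approx 1.25$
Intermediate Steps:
$P{\left(B,L \right)} = \frac{2 L}{-7 + B}$
$C{\left(x,G \right)} = - 8 G^{2} + G x$ ($C{\left(x,G \right)} = G x + - 4 G 2 G = G x - 8 G^{2} = - 8 G^{2} + G x$)
$\frac{C{\left(19,5 \right)}}{P{\left(10,-6 \right)} - 80} = \frac{5 \left(19 - 40\right)}{2 \left(-6\right) \frac{1}{-7 + 10} - 80} = \frac{5 \left(19 - 40\right)}{2 \left(-6\right) \frac{1}{3} - 80} = \frac{5 \left(-21\right)}{2 \left(-6\right) \frac{1}{3} - 80} = \frac{1}{-4 - 80} \left(-105\right) = \frac{1}{-84} \left(-105\right) = \left(- \frac{1}{84}\right) \left(-105\right) = \frac{5}{4}$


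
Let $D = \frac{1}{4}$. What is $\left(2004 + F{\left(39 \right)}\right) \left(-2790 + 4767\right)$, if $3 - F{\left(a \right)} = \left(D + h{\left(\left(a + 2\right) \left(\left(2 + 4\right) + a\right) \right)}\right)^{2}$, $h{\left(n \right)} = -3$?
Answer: $\frac{63246207}{16} \approx 3.9529 \cdot 10^{6}$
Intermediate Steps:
$D = \frac{1}{4} \approx 0.25$
$F{\left(a \right)} = - \frac{73}{16}$ ($F{\left(a \right)} = 3 - \left(\frac{1}{4} - 3\right)^{2} = 3 - \left(- \frac{11}{4}\right)^{2} = 3 - \frac{121}{16} = - \frac{73}{16}$)
$\left(2004 + F{\left(39 \right)}\right) \left(-2790 + 4767\right) = \left(2004 - \frac{73}{16}\right) \left(-2790 + 4767\right) = \frac{31991}{16} \cdot 1977 = \frac{63246207}{16}$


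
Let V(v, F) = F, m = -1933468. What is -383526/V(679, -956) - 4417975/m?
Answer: 186439708067/462098852 ≈ 403.46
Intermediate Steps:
-383526/V(679, -956) - 4417975/m = -383526/(-956) - 4417975/(-1933468) = -383526*(-1/956) - 4417975*(-1/1933468) = 191763/478 + 4417975/1933468 = 186439708067/462098852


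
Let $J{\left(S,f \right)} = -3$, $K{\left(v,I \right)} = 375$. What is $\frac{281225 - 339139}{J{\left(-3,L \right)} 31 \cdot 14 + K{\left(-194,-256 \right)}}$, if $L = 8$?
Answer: $\frac{57914}{927} \approx 62.475$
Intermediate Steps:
$\frac{281225 - 339139}{J{\left(-3,L \right)} 31 \cdot 14 + K{\left(-194,-256 \right)}} = \frac{281225 - 339139}{\left(-3\right) 31 \cdot 14 + 375} = - \frac{57914}{\left(-93\right) 14 + 375} = - \frac{57914}{-1302 + 375} = - \frac{57914}{-927} = \left(-57914\right) \left(- \frac{1}{927}\right) = \frac{57914}{927}$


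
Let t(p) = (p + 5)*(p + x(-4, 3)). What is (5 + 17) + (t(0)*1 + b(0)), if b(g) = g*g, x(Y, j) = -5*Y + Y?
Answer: 102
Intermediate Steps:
x(Y, j) = -4*Y
t(p) = (5 + p)*(16 + p) (t(p) = (p + 5)*(p - 4*(-4)) = (5 + p)*(p + 16) = (5 + p)*(16 + p))
b(g) = g²
(5 + 17) + (t(0)*1 + b(0)) = (5 + 17) + ((80 + 0² + 21*0)*1 + 0²) = 22 + ((80 + 0 + 0)*1 + 0) = 22 + (80*1 + 0) = 22 + (80 + 0) = 22 + 80 = 102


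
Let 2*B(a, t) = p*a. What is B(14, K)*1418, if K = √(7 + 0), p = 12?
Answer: 119112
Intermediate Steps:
K = √7 ≈ 2.6458
B(a, t) = 6*a (B(a, t) = (12*a)/2 = 6*a)
B(14, K)*1418 = (6*14)*1418 = 84*1418 = 119112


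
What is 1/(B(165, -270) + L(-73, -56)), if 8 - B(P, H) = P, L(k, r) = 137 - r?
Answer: 1/36 ≈ 0.027778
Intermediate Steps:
B(P, H) = 8 - P
1/(B(165, -270) + L(-73, -56)) = 1/((8 - 1*165) + (137 - 1*(-56))) = 1/((8 - 165) + (137 + 56)) = 1/(-157 + 193) = 1/36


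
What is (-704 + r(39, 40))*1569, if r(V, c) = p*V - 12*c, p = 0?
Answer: -1857696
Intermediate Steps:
r(V, c) = -12*c (r(V, c) = 0*V - 12*c = 0 - 12*c = -12*c)
(-704 + r(39, 40))*1569 = (-704 - 12*40)*1569 = (-704 - 480)*1569 = -1184*1569 = -1857696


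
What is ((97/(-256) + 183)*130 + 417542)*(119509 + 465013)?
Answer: 16508126145851/64 ≈ 2.5794e+11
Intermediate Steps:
((97/(-256) + 183)*130 + 417542)*(119509 + 465013) = ((97*(-1/256) + 183)*130 + 417542)*584522 = ((-97/256 + 183)*130 + 417542)*584522 = ((46751/256)*130 + 417542)*584522 = (3038815/128 + 417542)*584522 = (56484191/128)*584522 = 16508126145851/64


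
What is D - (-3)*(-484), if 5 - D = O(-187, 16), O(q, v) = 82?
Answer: -1529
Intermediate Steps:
D = -77 (D = 5 - 1*82 = 5 - 82 = -77)
D - (-3)*(-484) = -77 - (-3)*(-484) = -77 - 1*1452 = -77 - 1452 = -1529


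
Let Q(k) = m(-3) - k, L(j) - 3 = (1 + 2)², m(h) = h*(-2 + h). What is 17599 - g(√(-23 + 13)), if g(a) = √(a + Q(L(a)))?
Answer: 17599 - √(3 + I*√10) ≈ 17597.0 - 0.82429*I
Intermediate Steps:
L(j) = 12 (L(j) = 3 + (1 + 2)² = 3 + 3² = 3 + 9 = 12)
Q(k) = 15 - k (Q(k) = -3*(-2 - 3) - k = -3*(-5) - k = 15 - k)
g(a) = √(3 + a) (g(a) = √(a + (15 - 1*12)) = √(a + (15 - 12)) = √(a + 3) = √(3 + a))
17599 - g(√(-23 + 13)) = 17599 - √(3 + √(-23 + 13)) = 17599 - √(3 + √(-10)) = 17599 - √(3 + I*√10)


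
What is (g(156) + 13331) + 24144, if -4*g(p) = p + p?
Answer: 37397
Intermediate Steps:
g(p) = -p/2 (g(p) = -(p + p)/4 = -p/2)
(g(156) + 13331) + 24144 = (-½*156 + 13331) + 24144 = (-78 + 13331) + 24144 = 13253 + 24144 = 37397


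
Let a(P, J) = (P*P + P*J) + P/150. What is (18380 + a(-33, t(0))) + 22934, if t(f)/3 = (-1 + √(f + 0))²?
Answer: 2115189/50 ≈ 42304.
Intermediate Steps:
t(f) = 3*(-1 + √f)² (t(f) = 3*(-1 + √(f + 0))² = 3*(-1 + √f)²)
a(P, J) = P² + P/150 + J*P (a(P, J) = (P² + J*P) + P*(1/150) = (P² + J*P) + P/150 = P² + P/150 + J*P)
(18380 + a(-33, t(0))) + 22934 = (18380 - 33*(1/150 + 3*(-1 + √0)² - 33)) + 22934 = (18380 - 33*(1/150 + 3*(-1 + 0)² - 33)) + 22934 = (18380 - 33*(1/150 + 3*(-1)² - 33)) + 22934 = (18380 - 33*(1/150 + 3*1 - 33)) + 22934 = (18380 - 33*(1/150 + 3 - 33)) + 22934 = (18380 - 33*(-4499/150)) + 22934 = (18380 + 49489/50) + 22934 = 968489/50 + 22934 = 2115189/50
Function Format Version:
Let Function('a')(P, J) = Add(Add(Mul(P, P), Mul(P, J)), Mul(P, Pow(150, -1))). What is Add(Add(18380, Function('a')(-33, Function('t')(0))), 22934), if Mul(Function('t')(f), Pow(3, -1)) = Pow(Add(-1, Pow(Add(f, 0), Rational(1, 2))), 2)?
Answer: Rational(2115189, 50) ≈ 42304.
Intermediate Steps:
Function('t')(f) = Mul(3, Pow(Add(-1, Pow(f, Rational(1, 2))), 2)) (Function('t')(f) = Mul(3, Pow(Add(-1, Pow(Add(f, 0), Rational(1, 2))), 2)) = Mul(3, Pow(Add(-1, Pow(f, Rational(1, 2))), 2)))
Function('a')(P, J) = Add(Pow(P, 2), Mul(Rational(1, 150), P), Mul(J, P)) (Function('a')(P, J) = Add(Add(Pow(P, 2), Mul(J, P)), Mul(P, Rational(1, 150))) = Add(Add(Pow(P, 2), Mul(J, P)), Mul(Rational(1, 150), P)) = Add(Pow(P, 2), Mul(Rational(1, 150), P), Mul(J, P)))
Add(Add(18380, Function('a')(-33, Function('t')(0))), 22934) = Add(Add(18380, Mul(-33, Add(Rational(1, 150), Mul(3, Pow(Add(-1, Pow(0, Rational(1, 2))), 2)), -33))), 22934) = Add(Add(18380, Mul(-33, Add(Rational(1, 150), Mul(3, Pow(Add(-1, 0), 2)), -33))), 22934) = Add(Add(18380, Mul(-33, Add(Rational(1, 150), Mul(3, Pow(-1, 2)), -33))), 22934) = Add(Add(18380, Mul(-33, Add(Rational(1, 150), Mul(3, 1), -33))), 22934) = Add(Add(18380, Mul(-33, Add(Rational(1, 150), 3, -33))), 22934) = Add(Add(18380, Mul(-33, Rational(-4499, 150))), 22934) = Add(Add(18380, Rational(49489, 50)), 22934) = Add(Rational(968489, 50), 22934) = Rational(2115189, 50)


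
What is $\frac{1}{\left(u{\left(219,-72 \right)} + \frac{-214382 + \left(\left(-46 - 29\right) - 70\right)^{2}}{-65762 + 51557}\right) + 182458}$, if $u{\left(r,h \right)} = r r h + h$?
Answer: $- \frac{14205}{46461605873} \approx -3.0574 \cdot 10^{-7}$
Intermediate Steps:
$u{\left(r,h \right)} = h + h r^{2}$ ($u{\left(r,h \right)} = r^{2} h + h = h r^{2} + h = h + h r^{2}$)
$\frac{1}{\left(u{\left(219,-72 \right)} + \frac{-214382 + \left(\left(-46 - 29\right) - 70\right)^{2}}{-65762 + 51557}\right) + 182458} = \frac{1}{\left(- 72 \left(1 + 219^{2}\right) + \frac{-214382 + \left(\left(-46 - 29\right) - 70\right)^{2}}{-65762 + 51557}\right) + 182458} = \frac{1}{\left(- 72 \left(1 + 47961\right) + \frac{-214382 + \left(-75 - 70\right)^{2}}{-14205}\right) + 182458} = \frac{1}{\left(\left(-72\right) 47962 + \left(-214382 + \left(-145\right)^{2}\right) \left(- \frac{1}{14205}\right)\right) + 182458} = \frac{1}{\left(-3453264 + \left(-214382 + 21025\right) \left(- \frac{1}{14205}\right)\right) + 182458} = \frac{1}{\left(-3453264 - - \frac{193357}{14205}\right) + 182458} = \frac{1}{\left(-3453264 + \frac{193357}{14205}\right) + 182458} = \frac{1}{- \frac{49053421763}{14205} + 182458} = \frac{1}{- \frac{46461605873}{14205}} = - \frac{14205}{46461605873}$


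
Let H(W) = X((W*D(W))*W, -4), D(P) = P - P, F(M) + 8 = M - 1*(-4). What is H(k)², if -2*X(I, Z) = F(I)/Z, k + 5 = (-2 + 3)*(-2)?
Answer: ¼ ≈ 0.25000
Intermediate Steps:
F(M) = -4 + M (F(M) = -8 + (M - 1*(-4)) = -8 + (M + 4) = -8 + (4 + M) = -4 + M)
D(P) = 0
k = -7 (k = -5 + (-2 + 3)*(-2) = -5 + 1*(-2) = -5 - 2 = -7)
X(I, Z) = -(-4 + I)/(2*Z)
H(W) = -½ (H(W) = (½)*(4 - W*0*W)/(-4) = (½)*(-¼)*(4 - 0*W) = (½)*(-¼)*(4 - 1*0) = (½)*(-¼)*(4 + 0) = (½)*(-¼)*4 = -½)
H(k)² = (-½)² = ¼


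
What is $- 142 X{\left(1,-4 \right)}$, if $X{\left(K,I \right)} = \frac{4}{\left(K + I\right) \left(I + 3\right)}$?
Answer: $- \frac{568}{3} \approx -189.33$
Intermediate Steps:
$X{\left(K,I \right)} = \frac{4}{\left(3 + I\right) \left(I + K\right)}$ ($X{\left(K,I \right)} = \frac{4}{\left(I + K\right) \left(3 + I\right)} = \frac{4}{\left(3 + I\right) \left(I + K\right)}$)
$- 142 X{\left(1,-4 \right)} = - 142 \frac{4}{\left(-4\right)^{2} + 3 \left(-4\right) + 3 \cdot 1 - 4} = - 142 \frac{4}{16 - 12 + 3 - 4} = - 142 \cdot \frac{4}{3} = - 142 \cdot 4 \cdot \frac{1}{3} = \left(-142\right) \frac{4}{3} = - \frac{568}{3}$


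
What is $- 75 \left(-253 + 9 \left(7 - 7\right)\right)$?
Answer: $18975$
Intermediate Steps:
$- 75 \left(-253 + 9 \left(7 - 7\right)\right) = - 75 \left(-253 + 9 \cdot 0\right) = - 75 \left(-253 + 0\right) = \left(-75\right) \left(-253\right) = 18975$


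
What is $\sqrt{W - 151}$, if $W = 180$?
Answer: $\sqrt{29} \approx 5.3852$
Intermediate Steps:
$\sqrt{W - 151} = \sqrt{180 - 151} = \sqrt{29}$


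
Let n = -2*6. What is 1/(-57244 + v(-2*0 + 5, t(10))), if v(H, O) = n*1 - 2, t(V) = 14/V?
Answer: -1/57258 ≈ -1.7465e-5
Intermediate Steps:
n = -12
v(H, O) = -14 (v(H, O) = -12*1 - 2 = -12 - 2 = -14)
1/(-57244 + v(-2*0 + 5, t(10))) = 1/(-57244 - 14) = 1/(-57258) = -1/57258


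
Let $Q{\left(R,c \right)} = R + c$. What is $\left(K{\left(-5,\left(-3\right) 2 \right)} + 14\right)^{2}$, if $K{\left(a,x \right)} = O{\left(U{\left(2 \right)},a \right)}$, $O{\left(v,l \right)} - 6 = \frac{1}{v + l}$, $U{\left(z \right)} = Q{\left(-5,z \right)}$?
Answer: $\frac{25281}{64} \approx 395.02$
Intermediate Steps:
$U{\left(z \right)} = -5 + z$
$O{\left(v,l \right)} = 6 + \frac{1}{l + v}$ ($O{\left(v,l \right)} = 6 + \frac{1}{v + l} = 6 + \frac{1}{l + v}$)
$K{\left(a,x \right)} = \frac{-17 + 6 a}{-3 + a}$ ($K{\left(a,x \right)} = \frac{1 + 6 a + 6 \left(-5 + 2\right)}{a + \left(-5 + 2\right)} = \frac{1 + 6 a + 6 \left(-3\right)}{a - 3} = \frac{1 + 6 a - 18}{-3 + a} = \frac{-17 + 6 a}{-3 + a}$)
$\left(K{\left(-5,\left(-3\right) 2 \right)} + 14\right)^{2} = \left(\frac{-17 + 6 \left(-5\right)}{-3 - 5} + 14\right)^{2} = \left(\frac{-17 - 30}{-8} + 14\right)^{2} = \left(\left(- \frac{1}{8}\right) \left(-47\right) + 14\right)^{2} = \left(\frac{47}{8} + 14\right)^{2} = \left(\frac{159}{8}\right)^{2} = \frac{25281}{64}$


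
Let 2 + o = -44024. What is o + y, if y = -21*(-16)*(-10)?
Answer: -47386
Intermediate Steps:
o = -44026 (o = -2 - 44024 = -44026)
y = -3360 (y = 336*(-10) = -3360)
o + y = -44026 - 3360 = -47386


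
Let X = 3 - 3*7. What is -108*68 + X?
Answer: -7362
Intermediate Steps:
X = -18 (X = 3 - 21 = -18)
-108*68 + X = -108*68 - 18 = -7344 - 18 = -7362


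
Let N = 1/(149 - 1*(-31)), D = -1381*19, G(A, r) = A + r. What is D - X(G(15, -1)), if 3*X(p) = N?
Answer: -14169061/540 ≈ -26239.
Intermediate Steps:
D = -26239
N = 1/180 (N = 1/(149 + 31) = 1/180 ≈ 0.0055556)
X(p) = 1/540 (X(p) = (⅓)*(1/180) = 1/540)
D - X(G(15, -1)) = -26239 - 1*1/540 = -26239 - 1/540 = -14169061/540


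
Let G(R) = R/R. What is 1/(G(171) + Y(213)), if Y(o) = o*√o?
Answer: -1/9663596 + 213*√213/9663596 ≈ 0.00032158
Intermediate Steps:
G(R) = 1
Y(o) = o^(3/2)
1/(G(171) + Y(213)) = 1/(1 + 213^(3/2)) = 1/(1 + 213*√213)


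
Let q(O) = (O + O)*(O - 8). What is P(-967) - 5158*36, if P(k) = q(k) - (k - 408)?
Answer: 1701337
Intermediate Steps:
q(O) = 2*O*(-8 + O) (q(O) = (2*O)*(-8 + O) = 2*O*(-8 + O))
P(k) = 408 - k + 2*k*(-8 + k) (P(k) = 2*k*(-8 + k) - (k - 408) = 2*k*(-8 + k) - (-408 + k) = 2*k*(-8 + k) + (408 - k) = 408 - k + 2*k*(-8 + k))
P(-967) - 5158*36 = (408 - 1*(-967) + 2*(-967)*(-8 - 967)) - 5158*36 = (408 + 967 + 2*(-967)*(-975)) - 1*185688 = (408 + 967 + 1885650) - 185688 = 1887025 - 185688 = 1701337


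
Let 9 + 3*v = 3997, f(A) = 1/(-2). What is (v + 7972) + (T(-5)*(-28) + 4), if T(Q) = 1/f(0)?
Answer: 28084/3 ≈ 9361.3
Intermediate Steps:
f(A) = -½ (f(A) = 1*(-½) = -½)
T(Q) = -2 (T(Q) = 1/(-½) = -2)
v = 3988/3 (v = -3 + (⅓)*3997 = -3 + 3997/3 = 3988/3 ≈ 1329.3)
(v + 7972) + (T(-5)*(-28) + 4) = (3988/3 + 7972) + (-2*(-28) + 4) = 27904/3 + (56 + 4) = 27904/3 + 60 = 28084/3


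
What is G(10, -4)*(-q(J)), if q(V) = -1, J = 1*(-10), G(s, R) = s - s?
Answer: 0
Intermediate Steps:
G(s, R) = 0
J = -10
G(10, -4)*(-q(J)) = 0*(-1*(-1)) = 0*1 = 0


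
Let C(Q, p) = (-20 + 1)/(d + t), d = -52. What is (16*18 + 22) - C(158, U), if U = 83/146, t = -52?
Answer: 32221/104 ≈ 309.82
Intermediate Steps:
U = 83/146 (U = 83*(1/146) = 83/146 ≈ 0.56849)
C(Q, p) = 19/104 (C(Q, p) = (-20 + 1)/(-52 - 52) = -19/(-104) = -19*(-1/104) = 19/104)
(16*18 + 22) - C(158, U) = (16*18 + 22) - 1*19/104 = (288 + 22) - 19/104 = 310 - 19/104 = 32221/104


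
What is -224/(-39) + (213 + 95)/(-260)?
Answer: 889/195 ≈ 4.5590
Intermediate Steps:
-224/(-39) + (213 + 95)/(-260) = -224*(-1/39) + 308*(-1/260) = 224/39 - 77/65 = 889/195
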